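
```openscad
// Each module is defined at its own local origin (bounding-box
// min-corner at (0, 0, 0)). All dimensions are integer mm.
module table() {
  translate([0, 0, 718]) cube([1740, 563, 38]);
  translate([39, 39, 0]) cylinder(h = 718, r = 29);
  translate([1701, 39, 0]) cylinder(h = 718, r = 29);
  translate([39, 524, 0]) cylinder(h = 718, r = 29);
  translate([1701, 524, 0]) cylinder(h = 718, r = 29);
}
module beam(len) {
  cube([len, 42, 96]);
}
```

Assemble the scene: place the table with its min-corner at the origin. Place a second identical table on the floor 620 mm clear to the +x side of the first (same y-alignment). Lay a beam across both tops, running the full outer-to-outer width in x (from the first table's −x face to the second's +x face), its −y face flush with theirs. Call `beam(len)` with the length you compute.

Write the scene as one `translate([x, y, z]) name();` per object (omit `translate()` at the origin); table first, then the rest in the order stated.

table();
translate([2360, 0, 0]) table();
translate([0, 0, 756]) beam(4100);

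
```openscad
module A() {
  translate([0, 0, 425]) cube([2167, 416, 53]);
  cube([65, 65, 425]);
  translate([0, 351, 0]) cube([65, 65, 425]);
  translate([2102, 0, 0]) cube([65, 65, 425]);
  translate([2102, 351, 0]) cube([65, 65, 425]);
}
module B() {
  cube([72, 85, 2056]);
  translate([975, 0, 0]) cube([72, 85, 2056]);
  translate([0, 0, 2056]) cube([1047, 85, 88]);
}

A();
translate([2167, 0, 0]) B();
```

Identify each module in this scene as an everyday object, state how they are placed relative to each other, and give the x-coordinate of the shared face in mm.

A is a bench. B is a door frame. The door frame is against the bench's +x side, with their −y faces flush. The x-coordinate of the shared face is 2167 mm.

The bench's +x face and the door frame's −x face are both at x = 2167 mm.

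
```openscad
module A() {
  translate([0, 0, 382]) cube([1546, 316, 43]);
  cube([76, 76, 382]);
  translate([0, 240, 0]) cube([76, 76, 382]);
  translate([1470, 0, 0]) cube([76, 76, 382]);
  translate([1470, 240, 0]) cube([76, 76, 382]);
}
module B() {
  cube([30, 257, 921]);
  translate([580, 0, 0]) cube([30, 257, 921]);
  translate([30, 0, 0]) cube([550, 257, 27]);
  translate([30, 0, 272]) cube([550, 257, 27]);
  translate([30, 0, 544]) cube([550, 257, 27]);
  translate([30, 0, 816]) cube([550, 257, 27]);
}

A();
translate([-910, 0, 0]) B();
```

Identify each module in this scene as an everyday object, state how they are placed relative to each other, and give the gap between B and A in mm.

A is a bench. B is a bookshelf. The bookshelf is on the floor beside the bench on its −x side. The gap between the bookshelf and the bench is 300 mm.

The bookshelf's nearest face is 300 mm from the bench's −x face.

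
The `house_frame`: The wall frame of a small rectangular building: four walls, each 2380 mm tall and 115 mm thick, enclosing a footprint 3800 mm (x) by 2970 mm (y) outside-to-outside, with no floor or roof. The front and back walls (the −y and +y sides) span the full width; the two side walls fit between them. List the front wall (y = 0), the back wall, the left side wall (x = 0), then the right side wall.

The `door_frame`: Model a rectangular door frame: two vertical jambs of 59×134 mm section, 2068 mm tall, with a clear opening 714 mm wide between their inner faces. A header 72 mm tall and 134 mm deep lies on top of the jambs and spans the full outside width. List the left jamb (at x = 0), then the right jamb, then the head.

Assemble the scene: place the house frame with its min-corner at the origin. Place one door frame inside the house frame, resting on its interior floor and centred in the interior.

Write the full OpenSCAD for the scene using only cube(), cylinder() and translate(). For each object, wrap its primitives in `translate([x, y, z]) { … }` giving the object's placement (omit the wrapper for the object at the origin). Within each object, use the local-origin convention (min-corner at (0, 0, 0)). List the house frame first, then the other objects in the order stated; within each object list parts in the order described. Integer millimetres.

cube([3800, 115, 2380]);
translate([0, 2855, 0]) cube([3800, 115, 2380]);
translate([0, 115, 0]) cube([115, 2740, 2380]);
translate([3685, 115, 0]) cube([115, 2740, 2380]);
translate([1484, 1418, 0]) {
  cube([59, 134, 2068]);
  translate([773, 0, 0]) cube([59, 134, 2068]);
  translate([0, 0, 2068]) cube([832, 134, 72]);
}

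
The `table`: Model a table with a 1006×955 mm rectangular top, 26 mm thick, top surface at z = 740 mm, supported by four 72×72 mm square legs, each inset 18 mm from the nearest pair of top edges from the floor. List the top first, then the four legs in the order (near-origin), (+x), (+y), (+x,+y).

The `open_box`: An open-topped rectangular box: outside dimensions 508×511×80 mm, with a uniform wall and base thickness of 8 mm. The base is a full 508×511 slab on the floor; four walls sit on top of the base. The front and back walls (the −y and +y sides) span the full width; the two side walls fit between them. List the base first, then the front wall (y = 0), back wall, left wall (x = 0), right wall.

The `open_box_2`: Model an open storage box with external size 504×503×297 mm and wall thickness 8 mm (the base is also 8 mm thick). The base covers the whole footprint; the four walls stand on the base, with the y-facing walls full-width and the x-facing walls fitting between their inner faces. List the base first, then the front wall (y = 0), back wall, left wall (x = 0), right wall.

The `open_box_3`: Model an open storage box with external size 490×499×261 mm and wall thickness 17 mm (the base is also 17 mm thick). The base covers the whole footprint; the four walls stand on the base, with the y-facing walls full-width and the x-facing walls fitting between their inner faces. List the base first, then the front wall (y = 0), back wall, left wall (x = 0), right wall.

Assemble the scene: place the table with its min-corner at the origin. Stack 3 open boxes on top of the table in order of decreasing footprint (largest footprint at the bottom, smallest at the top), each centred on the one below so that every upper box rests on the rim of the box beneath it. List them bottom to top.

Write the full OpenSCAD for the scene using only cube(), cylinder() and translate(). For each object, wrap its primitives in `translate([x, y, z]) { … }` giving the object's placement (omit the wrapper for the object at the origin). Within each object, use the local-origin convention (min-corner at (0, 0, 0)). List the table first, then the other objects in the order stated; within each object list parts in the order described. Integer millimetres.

translate([0, 0, 714]) cube([1006, 955, 26]);
translate([18, 18, 0]) cube([72, 72, 714]);
translate([916, 18, 0]) cube([72, 72, 714]);
translate([18, 865, 0]) cube([72, 72, 714]);
translate([916, 865, 0]) cube([72, 72, 714]);
translate([249, 222, 740]) {
  cube([508, 511, 8]);
  translate([0, 0, 8]) cube([508, 8, 72]);
  translate([0, 503, 8]) cube([508, 8, 72]);
  translate([0, 8, 8]) cube([8, 495, 72]);
  translate([500, 8, 8]) cube([8, 495, 72]);
}
translate([251, 226, 820]) {
  cube([504, 503, 8]);
  translate([0, 0, 8]) cube([504, 8, 289]);
  translate([0, 495, 8]) cube([504, 8, 289]);
  translate([0, 8, 8]) cube([8, 487, 289]);
  translate([496, 8, 8]) cube([8, 487, 289]);
}
translate([258, 228, 1117]) {
  cube([490, 499, 17]);
  translate([0, 0, 17]) cube([490, 17, 244]);
  translate([0, 482, 17]) cube([490, 17, 244]);
  translate([0, 17, 17]) cube([17, 465, 244]);
  translate([473, 17, 17]) cube([17, 465, 244]);
}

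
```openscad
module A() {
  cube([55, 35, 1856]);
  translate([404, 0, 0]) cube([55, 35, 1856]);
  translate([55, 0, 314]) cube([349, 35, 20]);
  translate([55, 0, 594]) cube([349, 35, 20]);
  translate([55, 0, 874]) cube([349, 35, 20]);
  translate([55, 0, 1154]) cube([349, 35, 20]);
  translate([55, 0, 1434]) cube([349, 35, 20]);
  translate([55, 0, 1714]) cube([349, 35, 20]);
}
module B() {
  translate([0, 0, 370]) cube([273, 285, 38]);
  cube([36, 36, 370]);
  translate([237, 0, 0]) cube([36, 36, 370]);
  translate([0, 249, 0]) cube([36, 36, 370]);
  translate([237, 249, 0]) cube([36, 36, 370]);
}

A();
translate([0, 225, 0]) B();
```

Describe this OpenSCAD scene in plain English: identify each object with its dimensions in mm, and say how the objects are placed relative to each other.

A is a straight ladder. Two 55×35 mm vertical rails, 1856 mm tall, stand 459 mm apart (outside-to-outside) with their front faces coplanar on the −y side. 6 rungs, each 35 mm deep and 20 mm tall, span between the inner faces of the rails, front faces flush with the rails. The lowest rung's underside is at z = 314 mm and rungs are spaced 280 mm apart (underside to underside).

B is a four-legged stool. The seat is 273×285 mm, 38 mm thick, top at z = 408 mm. It stands on four square legs, each 36×36 mm in cross-section, from z = 0 to the seat underside, each flush with a corner of the seat.

The stool is on the floor beside the ladder on its +y side.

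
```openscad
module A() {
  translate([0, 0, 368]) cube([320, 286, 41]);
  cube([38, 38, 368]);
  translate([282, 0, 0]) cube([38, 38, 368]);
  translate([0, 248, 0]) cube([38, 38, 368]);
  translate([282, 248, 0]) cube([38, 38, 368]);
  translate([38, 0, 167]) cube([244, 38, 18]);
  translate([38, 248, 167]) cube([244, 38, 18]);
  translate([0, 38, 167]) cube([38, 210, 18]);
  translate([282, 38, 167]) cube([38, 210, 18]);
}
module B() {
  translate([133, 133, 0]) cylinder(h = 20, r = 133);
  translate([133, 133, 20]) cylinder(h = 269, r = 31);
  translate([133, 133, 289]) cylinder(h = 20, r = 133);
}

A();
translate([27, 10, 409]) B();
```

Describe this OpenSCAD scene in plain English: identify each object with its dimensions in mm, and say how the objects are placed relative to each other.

A is a four-legged stool. The seat is a 320×286×41 mm slab whose top surface is at z = 409 mm; four square legs, each 38×38 mm in cross-section, run from the floor (z = 0) to the underside of the seat, each flush with a corner of the seat. Four stretchers, 38 mm wide and 18 mm tall, connect adjacent legs with their undersides at z = 167 mm, each running between the inner faces of the legs it joins and aligned with the legs' outer faces on the other axis.

B is a spool: two coaxial disc flanges of radius 133 mm and thickness 20 mm, joined by a core cylinder of radius 31 mm and height 269 mm. The lower flange rests on z = 0 and the three cylinders share a vertical axis.

The spool is on top of the stool, centred.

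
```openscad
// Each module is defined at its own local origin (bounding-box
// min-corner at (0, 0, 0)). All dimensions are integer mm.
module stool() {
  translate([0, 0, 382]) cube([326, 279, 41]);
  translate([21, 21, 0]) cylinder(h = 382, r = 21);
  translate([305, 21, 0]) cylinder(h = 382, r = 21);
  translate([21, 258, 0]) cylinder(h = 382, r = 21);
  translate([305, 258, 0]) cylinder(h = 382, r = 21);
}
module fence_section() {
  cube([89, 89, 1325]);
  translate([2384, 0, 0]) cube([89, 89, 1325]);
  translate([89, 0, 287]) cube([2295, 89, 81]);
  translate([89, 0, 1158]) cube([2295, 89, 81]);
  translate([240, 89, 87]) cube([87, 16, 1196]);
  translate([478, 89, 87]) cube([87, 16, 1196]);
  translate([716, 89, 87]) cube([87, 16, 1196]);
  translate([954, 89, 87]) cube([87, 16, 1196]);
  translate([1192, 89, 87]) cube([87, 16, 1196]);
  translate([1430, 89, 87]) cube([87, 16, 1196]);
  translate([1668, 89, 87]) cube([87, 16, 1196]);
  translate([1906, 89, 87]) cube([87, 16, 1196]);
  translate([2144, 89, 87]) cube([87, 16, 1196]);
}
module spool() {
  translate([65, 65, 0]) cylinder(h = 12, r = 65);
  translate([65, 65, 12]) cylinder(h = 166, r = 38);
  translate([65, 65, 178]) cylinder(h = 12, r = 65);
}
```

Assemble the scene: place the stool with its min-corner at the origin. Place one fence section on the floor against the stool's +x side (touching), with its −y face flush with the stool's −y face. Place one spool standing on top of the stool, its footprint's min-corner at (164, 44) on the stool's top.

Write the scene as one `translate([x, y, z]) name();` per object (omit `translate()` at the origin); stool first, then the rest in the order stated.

stool();
translate([326, 0, 0]) fence_section();
translate([164, 44, 423]) spool();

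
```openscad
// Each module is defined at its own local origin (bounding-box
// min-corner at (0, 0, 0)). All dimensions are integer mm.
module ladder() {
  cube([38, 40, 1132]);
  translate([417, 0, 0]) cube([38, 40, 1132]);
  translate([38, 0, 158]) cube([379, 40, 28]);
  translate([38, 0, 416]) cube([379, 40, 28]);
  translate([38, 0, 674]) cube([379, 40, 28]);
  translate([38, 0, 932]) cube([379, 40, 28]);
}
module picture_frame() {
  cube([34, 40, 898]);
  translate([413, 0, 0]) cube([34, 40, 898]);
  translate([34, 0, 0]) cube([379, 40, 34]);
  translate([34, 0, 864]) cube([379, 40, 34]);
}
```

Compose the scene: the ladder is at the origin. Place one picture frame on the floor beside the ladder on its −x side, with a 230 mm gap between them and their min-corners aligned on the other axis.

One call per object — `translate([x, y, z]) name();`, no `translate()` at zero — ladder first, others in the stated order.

ladder();
translate([-677, 0, 0]) picture_frame();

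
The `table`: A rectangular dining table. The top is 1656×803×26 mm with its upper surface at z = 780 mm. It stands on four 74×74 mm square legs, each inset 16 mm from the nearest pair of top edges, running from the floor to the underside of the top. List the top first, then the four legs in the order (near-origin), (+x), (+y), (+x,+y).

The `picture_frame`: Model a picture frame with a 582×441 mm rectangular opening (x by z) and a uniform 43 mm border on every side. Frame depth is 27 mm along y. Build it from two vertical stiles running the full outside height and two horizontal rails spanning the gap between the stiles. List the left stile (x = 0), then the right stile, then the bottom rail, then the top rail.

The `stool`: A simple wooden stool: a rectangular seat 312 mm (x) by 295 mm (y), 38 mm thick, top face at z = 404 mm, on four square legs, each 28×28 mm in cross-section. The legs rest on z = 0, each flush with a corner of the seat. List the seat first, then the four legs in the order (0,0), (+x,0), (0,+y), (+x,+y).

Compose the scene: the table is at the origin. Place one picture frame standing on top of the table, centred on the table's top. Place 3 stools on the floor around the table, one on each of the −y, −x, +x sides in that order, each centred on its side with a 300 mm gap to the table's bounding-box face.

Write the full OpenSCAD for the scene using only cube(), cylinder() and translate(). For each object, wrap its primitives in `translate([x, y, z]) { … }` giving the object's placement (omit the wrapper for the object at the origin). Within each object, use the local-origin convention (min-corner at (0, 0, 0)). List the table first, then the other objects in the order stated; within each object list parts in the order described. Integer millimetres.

translate([0, 0, 754]) cube([1656, 803, 26]);
translate([16, 16, 0]) cube([74, 74, 754]);
translate([1566, 16, 0]) cube([74, 74, 754]);
translate([16, 713, 0]) cube([74, 74, 754]);
translate([1566, 713, 0]) cube([74, 74, 754]);
translate([494, 388, 780]) {
  cube([43, 27, 527]);
  translate([625, 0, 0]) cube([43, 27, 527]);
  translate([43, 0, 0]) cube([582, 27, 43]);
  translate([43, 0, 484]) cube([582, 27, 43]);
}
translate([672, -595, 0]) {
  translate([0, 0, 366]) cube([312, 295, 38]);
  cube([28, 28, 366]);
  translate([284, 0, 0]) cube([28, 28, 366]);
  translate([0, 267, 0]) cube([28, 28, 366]);
  translate([284, 267, 0]) cube([28, 28, 366]);
}
translate([-612, 254, 0]) {
  translate([0, 0, 366]) cube([312, 295, 38]);
  cube([28, 28, 366]);
  translate([284, 0, 0]) cube([28, 28, 366]);
  translate([0, 267, 0]) cube([28, 28, 366]);
  translate([284, 267, 0]) cube([28, 28, 366]);
}
translate([1956, 254, 0]) {
  translate([0, 0, 366]) cube([312, 295, 38]);
  cube([28, 28, 366]);
  translate([284, 0, 0]) cube([28, 28, 366]);
  translate([0, 267, 0]) cube([28, 28, 366]);
  translate([284, 267, 0]) cube([28, 28, 366]);
}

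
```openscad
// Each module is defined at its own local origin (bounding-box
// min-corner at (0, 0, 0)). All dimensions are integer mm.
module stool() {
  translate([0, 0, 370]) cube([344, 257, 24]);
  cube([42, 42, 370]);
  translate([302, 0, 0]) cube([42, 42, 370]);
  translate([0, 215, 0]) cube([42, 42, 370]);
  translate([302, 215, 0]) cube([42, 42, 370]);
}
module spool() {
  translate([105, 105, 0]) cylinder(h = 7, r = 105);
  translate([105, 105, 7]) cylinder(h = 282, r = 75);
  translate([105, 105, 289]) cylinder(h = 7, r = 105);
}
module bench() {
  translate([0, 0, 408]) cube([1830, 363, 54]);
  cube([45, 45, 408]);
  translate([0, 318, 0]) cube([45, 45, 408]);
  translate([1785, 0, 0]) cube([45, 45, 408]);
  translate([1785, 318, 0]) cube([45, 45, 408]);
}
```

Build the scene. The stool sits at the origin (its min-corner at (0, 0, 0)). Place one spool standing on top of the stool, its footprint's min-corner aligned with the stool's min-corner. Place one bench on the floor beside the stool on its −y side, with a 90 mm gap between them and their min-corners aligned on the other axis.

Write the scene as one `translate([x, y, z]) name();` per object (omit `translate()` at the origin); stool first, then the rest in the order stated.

stool();
translate([0, 0, 394]) spool();
translate([0, -453, 0]) bench();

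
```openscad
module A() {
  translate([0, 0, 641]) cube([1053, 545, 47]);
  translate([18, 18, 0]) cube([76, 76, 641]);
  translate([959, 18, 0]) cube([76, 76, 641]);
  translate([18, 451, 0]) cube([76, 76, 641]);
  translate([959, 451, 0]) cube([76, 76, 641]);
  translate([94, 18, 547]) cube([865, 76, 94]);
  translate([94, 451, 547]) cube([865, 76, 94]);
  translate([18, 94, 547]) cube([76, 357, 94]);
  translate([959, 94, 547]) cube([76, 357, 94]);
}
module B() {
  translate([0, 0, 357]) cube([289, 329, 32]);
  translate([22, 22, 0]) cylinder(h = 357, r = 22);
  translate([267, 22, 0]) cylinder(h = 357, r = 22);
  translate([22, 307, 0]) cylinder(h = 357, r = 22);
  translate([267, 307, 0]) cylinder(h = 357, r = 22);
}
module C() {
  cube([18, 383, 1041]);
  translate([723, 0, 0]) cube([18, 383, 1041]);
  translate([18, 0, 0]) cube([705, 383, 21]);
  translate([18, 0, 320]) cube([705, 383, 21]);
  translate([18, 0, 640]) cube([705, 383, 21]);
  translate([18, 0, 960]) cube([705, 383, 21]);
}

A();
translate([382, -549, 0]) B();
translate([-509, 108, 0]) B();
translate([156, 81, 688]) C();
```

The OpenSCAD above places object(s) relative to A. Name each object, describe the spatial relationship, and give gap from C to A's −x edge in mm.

A is a table. B is a stool. C is a bookshelf. Two stools sit around the table at the −y, −x sides. The bookshelf is on top of the table, centred. The gap from the bookshelf to the table's −x edge is 156 mm.

The bookshelf's min-x is at 156; the table's min-x is 0; gap = 156 mm.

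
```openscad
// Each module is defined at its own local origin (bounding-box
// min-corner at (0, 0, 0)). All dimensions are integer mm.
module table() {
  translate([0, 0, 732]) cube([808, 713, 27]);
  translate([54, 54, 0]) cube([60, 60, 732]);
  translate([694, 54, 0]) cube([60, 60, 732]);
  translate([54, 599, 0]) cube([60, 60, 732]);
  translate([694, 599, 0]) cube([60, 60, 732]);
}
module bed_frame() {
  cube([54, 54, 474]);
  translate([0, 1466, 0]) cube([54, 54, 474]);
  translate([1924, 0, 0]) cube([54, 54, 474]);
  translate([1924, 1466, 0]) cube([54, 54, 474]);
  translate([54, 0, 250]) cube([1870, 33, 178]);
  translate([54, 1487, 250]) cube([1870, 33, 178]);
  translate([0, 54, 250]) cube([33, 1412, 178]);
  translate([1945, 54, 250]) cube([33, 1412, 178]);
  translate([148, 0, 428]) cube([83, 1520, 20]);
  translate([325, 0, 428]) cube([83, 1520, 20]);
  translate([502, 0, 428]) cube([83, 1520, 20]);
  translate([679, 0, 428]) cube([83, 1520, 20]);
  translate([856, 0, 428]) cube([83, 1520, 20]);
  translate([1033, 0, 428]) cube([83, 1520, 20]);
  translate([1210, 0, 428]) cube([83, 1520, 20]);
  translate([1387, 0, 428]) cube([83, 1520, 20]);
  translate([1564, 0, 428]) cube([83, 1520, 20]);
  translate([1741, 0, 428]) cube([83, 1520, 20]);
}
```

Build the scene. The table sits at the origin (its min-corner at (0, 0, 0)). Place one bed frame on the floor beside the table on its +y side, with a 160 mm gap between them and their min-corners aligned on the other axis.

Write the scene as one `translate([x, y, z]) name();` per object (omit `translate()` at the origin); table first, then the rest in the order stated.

table();
translate([0, 873, 0]) bed_frame();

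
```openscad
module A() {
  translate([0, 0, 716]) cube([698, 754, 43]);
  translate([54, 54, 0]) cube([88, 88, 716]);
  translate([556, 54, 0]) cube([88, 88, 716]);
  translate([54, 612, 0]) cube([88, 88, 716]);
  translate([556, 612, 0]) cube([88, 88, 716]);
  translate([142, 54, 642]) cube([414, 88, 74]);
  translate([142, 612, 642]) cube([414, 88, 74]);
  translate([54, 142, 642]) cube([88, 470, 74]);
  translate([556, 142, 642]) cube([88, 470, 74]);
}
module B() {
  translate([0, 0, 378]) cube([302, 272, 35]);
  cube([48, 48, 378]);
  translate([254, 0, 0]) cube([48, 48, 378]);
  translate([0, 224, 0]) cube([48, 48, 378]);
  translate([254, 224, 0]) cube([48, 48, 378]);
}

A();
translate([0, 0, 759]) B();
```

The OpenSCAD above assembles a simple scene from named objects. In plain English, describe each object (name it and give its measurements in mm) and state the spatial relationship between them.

A is a table with a 698×754 mm rectangular top, 43 mm thick, top surface at z = 759 mm, supported by four 88×88 mm square legs, each inset 54 mm from the nearest pair of top edges, running from the floor. Four apron rails, 88 mm thick and 74 mm tall, run between adjacent legs with their top edges flush with the underside of the top and their outer faces flush with the legs' outer faces.

B is a four-legged stool. The seat is 302×272 mm, 35 mm thick, top at z = 413 mm. It stands on four square legs, each 48×48 mm in cross-section, from z = 0 to the seat underside, each flush with a corner of the seat.

The stool is on top of the table.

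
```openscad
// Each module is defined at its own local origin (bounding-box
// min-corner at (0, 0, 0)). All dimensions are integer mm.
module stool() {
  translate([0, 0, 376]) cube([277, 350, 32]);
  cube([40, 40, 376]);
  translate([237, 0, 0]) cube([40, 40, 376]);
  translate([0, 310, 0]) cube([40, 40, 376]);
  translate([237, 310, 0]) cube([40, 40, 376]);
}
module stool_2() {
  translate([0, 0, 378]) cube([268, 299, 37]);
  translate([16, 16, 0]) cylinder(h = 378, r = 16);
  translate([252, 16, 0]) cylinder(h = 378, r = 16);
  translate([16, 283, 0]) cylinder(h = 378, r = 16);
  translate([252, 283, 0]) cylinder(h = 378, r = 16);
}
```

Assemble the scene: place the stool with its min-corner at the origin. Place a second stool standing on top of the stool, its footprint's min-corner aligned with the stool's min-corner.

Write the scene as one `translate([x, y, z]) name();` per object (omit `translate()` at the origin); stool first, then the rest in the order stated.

stool();
translate([0, 0, 408]) stool_2();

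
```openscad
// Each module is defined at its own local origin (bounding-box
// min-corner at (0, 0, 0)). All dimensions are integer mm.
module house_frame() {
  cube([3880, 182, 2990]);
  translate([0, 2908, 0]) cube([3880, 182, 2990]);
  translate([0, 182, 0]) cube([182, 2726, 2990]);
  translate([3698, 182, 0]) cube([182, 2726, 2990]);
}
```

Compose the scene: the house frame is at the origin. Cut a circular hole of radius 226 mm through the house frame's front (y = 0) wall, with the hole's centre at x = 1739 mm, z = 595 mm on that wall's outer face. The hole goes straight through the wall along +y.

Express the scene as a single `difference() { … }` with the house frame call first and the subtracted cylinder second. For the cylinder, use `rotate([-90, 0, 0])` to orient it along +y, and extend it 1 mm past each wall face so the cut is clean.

difference() {
  house_frame();
  translate([1739, -1, 595]) rotate([-90, 0, 0]) cylinder(h = 184, r = 226);
}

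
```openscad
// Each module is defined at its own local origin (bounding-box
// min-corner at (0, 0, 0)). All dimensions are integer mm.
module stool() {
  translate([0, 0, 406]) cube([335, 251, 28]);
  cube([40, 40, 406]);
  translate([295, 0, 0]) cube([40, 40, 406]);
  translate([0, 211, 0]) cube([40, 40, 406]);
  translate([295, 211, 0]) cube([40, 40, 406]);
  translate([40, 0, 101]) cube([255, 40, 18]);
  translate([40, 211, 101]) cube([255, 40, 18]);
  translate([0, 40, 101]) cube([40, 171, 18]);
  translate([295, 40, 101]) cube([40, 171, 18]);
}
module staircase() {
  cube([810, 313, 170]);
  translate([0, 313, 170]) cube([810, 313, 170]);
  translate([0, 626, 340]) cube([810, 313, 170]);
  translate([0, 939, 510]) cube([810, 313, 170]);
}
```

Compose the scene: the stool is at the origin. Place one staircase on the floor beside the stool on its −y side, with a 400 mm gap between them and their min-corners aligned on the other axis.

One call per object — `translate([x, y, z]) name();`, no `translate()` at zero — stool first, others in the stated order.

stool();
translate([0, -1652, 0]) staircase();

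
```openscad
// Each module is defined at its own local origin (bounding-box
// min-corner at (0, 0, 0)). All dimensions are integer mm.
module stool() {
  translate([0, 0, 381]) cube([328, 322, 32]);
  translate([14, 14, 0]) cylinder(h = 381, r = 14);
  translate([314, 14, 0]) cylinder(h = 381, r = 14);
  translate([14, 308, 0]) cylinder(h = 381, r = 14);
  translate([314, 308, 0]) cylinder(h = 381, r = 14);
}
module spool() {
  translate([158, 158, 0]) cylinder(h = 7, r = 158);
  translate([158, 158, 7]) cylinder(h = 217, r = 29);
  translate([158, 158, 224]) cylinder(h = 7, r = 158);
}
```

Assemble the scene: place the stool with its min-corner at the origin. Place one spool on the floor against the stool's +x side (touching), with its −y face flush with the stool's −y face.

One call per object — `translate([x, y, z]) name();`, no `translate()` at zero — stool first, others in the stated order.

stool();
translate([328, 0, 0]) spool();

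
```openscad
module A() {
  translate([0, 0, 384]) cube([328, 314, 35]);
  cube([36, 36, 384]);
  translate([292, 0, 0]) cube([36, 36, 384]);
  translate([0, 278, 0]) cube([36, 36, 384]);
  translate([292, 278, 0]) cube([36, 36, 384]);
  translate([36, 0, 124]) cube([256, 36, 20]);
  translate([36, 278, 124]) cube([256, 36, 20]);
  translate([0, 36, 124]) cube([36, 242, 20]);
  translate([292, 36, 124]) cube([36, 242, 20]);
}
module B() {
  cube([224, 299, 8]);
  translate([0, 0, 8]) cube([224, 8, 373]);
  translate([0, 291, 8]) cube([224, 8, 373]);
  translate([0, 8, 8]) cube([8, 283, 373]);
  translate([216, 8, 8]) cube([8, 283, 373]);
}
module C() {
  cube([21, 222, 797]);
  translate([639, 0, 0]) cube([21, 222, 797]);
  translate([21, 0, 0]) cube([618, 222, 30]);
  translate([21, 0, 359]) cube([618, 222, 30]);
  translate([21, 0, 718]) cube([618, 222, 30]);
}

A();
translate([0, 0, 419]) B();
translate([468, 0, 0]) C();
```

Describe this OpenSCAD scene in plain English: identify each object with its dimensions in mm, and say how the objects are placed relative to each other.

A is a four-legged stool. The seat is 328×314 mm, 35 mm thick, top at z = 419 mm. It stands on four square legs, each 36×36 mm in cross-section, from z = 0 to the seat underside, each flush with a corner of the seat. Four stretchers, 36 mm wide and 20 mm tall, connect adjacent legs with their undersides at z = 124 mm, each running between the inner faces of the legs it joins and aligned with the legs' outer faces on the other axis.

B is an open-topped rectangular box: outside dimensions 224×299×381 mm, with a uniform wall and base thickness of 8 mm. The base is a full 224×299 slab on the floor; four walls sit on top of the base. The front and back walls (the −y and +y sides) span the full width; the two side walls fit between them.

C is an open bookshelf. Two side panels, each 21 mm thick, 222 mm deep and 797 mm tall, stand 660 mm apart (outside-to-outside). Between them sit 3 shelves, each 30 mm thick and 222 mm deep, spanning the full gap between the sides. The bottom shelf rests on the floor (its underside at z = 0) and the clear gap between one shelf's top and the next shelf's underside is 329 mm.

The open box is on top of the stool. The bookshelf is on the floor beside the stool on its +x side.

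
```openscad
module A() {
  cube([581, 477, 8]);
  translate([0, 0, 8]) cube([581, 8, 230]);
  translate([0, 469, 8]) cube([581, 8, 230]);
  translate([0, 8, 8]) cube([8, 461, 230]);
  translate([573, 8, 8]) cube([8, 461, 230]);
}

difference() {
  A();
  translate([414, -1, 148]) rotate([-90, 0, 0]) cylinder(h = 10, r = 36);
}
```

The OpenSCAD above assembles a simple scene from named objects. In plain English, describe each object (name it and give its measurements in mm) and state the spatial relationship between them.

A is an open-topped rectangular box: outside dimensions 581×477×238 mm, with a uniform wall and base thickness of 8 mm. The base is a full 581×477 slab on the floor; four walls sit on top of the base. The front and back walls (the −y and +y sides) span the full width; the two side walls fit between them.

The open box has a circular hole of radius 36 mm through its front wall, centred at (x = 414, z = 148).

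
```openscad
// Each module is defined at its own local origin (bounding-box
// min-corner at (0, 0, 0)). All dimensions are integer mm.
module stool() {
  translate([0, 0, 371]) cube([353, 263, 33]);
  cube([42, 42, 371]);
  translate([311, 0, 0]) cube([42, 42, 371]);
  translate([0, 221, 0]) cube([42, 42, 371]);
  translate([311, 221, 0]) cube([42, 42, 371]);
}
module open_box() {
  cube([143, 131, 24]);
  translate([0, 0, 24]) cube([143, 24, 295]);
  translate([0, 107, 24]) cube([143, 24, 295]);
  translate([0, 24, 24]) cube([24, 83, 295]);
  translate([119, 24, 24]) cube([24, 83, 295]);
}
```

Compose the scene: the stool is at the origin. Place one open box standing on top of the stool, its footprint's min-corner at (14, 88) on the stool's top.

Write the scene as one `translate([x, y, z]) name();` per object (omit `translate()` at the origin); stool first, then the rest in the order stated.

stool();
translate([14, 88, 404]) open_box();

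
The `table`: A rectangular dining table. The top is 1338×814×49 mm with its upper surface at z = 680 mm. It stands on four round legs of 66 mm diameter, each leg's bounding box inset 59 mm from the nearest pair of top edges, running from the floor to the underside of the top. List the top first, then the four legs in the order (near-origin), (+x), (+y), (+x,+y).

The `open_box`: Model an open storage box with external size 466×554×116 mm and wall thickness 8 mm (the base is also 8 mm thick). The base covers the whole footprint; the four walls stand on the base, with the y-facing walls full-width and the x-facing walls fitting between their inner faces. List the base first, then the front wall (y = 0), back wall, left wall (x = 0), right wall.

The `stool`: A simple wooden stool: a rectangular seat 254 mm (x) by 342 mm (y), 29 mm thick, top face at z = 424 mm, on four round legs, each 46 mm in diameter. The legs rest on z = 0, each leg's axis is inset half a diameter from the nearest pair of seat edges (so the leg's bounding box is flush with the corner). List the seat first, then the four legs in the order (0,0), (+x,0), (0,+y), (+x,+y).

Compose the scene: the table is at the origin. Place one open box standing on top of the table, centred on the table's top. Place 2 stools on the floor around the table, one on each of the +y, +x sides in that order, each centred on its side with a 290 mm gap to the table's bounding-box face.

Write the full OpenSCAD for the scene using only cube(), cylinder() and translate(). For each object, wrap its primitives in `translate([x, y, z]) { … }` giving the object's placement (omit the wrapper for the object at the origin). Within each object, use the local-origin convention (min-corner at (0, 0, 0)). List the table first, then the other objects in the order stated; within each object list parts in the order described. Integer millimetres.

translate([0, 0, 631]) cube([1338, 814, 49]);
translate([92, 92, 0]) cylinder(h = 631, r = 33);
translate([1246, 92, 0]) cylinder(h = 631, r = 33);
translate([92, 722, 0]) cylinder(h = 631, r = 33);
translate([1246, 722, 0]) cylinder(h = 631, r = 33);
translate([436, 130, 680]) {
  cube([466, 554, 8]);
  translate([0, 0, 8]) cube([466, 8, 108]);
  translate([0, 546, 8]) cube([466, 8, 108]);
  translate([0, 8, 8]) cube([8, 538, 108]);
  translate([458, 8, 8]) cube([8, 538, 108]);
}
translate([542, 1104, 0]) {
  translate([0, 0, 395]) cube([254, 342, 29]);
  translate([23, 23, 0]) cylinder(h = 395, r = 23);
  translate([231, 23, 0]) cylinder(h = 395, r = 23);
  translate([23, 319, 0]) cylinder(h = 395, r = 23);
  translate([231, 319, 0]) cylinder(h = 395, r = 23);
}
translate([1628, 236, 0]) {
  translate([0, 0, 395]) cube([254, 342, 29]);
  translate([23, 23, 0]) cylinder(h = 395, r = 23);
  translate([231, 23, 0]) cylinder(h = 395, r = 23);
  translate([23, 319, 0]) cylinder(h = 395, r = 23);
  translate([231, 319, 0]) cylinder(h = 395, r = 23);
}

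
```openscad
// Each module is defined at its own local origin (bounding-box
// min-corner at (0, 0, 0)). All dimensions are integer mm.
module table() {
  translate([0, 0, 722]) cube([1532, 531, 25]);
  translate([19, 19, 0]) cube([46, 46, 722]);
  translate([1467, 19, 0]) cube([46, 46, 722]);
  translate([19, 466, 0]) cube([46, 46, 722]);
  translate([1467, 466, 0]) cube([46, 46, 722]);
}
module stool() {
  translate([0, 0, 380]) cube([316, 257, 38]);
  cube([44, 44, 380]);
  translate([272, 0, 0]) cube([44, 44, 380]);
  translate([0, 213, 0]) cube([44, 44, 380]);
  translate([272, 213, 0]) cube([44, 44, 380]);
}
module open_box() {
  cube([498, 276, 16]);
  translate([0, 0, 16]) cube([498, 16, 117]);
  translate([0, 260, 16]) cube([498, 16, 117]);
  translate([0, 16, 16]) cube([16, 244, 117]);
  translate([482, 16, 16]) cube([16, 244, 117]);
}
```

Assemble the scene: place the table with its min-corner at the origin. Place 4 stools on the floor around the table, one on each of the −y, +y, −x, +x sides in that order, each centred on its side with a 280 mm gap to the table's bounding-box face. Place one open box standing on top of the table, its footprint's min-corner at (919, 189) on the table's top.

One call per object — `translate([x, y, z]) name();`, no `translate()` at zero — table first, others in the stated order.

table();
translate([608, -537, 0]) stool();
translate([608, 811, 0]) stool();
translate([-596, 137, 0]) stool();
translate([1812, 137, 0]) stool();
translate([919, 189, 747]) open_box();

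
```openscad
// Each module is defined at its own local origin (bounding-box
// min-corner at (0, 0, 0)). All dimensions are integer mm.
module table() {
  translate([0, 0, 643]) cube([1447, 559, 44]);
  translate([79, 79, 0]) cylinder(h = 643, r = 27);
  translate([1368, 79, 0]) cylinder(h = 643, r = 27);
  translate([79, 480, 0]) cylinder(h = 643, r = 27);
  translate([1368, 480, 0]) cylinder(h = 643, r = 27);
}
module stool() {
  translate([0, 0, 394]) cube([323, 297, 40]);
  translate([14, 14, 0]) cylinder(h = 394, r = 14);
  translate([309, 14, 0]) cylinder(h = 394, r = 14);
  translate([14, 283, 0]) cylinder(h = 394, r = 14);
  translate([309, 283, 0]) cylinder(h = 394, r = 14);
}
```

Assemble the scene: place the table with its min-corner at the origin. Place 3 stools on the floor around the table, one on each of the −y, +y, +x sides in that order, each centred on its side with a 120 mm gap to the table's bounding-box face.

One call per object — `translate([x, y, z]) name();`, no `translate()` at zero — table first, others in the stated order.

table();
translate([562, -417, 0]) stool();
translate([562, 679, 0]) stool();
translate([1567, 131, 0]) stool();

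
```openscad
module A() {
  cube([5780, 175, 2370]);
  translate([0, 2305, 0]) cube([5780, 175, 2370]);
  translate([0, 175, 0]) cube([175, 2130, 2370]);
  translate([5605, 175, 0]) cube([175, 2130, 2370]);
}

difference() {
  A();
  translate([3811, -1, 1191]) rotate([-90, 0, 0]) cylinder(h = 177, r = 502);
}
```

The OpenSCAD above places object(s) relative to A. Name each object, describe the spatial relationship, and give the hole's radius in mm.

The subtracted cylinder has r = 502 mm.

A is a house frame. The house frame has a circular hole through its front wall. The hole's radius is 502 mm.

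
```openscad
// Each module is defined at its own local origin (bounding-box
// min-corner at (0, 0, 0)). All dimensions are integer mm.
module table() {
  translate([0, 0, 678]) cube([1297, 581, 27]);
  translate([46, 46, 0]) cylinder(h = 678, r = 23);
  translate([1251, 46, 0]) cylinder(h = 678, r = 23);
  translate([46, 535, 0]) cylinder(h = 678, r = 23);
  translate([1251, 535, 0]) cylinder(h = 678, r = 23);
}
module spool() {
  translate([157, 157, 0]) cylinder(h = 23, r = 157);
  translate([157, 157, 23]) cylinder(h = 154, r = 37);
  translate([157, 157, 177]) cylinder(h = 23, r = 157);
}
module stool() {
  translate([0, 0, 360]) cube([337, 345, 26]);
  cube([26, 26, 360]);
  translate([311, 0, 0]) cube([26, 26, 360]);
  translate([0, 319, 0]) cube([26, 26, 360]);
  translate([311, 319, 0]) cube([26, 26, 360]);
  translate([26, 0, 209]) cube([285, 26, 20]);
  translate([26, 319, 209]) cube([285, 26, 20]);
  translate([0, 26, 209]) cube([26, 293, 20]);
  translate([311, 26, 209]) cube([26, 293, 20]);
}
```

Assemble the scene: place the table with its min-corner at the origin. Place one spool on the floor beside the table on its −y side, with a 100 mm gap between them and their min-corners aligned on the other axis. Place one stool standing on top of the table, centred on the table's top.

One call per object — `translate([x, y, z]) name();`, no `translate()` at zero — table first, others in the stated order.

table();
translate([0, -414, 0]) spool();
translate([480, 118, 705]) stool();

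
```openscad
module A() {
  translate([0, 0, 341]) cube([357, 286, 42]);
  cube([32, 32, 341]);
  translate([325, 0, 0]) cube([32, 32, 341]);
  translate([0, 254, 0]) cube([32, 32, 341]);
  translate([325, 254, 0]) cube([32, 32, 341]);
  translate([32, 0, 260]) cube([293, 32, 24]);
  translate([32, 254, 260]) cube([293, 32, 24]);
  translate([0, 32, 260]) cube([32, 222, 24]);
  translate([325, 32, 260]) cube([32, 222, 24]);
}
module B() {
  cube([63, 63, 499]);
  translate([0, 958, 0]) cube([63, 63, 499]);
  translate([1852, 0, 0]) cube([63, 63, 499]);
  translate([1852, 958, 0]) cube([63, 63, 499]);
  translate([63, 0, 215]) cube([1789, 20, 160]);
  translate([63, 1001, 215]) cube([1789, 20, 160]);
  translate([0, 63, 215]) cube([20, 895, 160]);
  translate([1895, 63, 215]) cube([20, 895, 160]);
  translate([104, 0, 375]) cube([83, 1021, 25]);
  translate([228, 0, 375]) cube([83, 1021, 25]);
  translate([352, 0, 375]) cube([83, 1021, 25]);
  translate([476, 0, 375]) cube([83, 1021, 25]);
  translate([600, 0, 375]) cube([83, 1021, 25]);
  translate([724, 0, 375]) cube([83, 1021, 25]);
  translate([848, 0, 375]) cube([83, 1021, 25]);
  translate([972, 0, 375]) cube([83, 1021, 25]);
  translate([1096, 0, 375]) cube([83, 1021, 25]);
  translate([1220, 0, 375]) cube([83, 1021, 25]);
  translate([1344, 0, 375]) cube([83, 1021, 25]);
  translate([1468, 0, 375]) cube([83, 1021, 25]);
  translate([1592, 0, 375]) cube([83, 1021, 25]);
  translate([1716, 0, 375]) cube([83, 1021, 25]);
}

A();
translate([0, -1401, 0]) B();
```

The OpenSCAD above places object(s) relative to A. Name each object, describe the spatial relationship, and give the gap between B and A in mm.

A is a stool. B is a bed frame. The bed frame is on the floor beside the stool on its −y side. The gap between the bed frame and the stool is 380 mm.

The bed frame's nearest face is 380 mm from the stool's −y face.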